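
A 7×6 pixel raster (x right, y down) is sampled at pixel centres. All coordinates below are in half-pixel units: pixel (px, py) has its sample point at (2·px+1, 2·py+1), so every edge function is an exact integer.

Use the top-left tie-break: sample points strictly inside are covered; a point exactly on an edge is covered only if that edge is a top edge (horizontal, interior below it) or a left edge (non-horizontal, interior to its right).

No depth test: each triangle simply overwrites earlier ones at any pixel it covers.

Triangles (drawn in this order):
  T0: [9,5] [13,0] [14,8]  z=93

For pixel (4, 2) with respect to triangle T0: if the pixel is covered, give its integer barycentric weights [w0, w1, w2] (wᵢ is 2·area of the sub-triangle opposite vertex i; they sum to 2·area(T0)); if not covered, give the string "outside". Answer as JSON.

T0:
  2·area = 37
  edge (9, 5)→(13, 0): d=(4,-5) top-left  bias=+0
  edge (13, 0)→(14, 8): d=(1,8) right/bottom  bias=-1
  edge (14, 8)→(9, 5): d=(-5,-3) top-left  bias=+0
    (6,0)@(13, 1): e=[4,1,32] → X
    (5,1)@(11, 3): e=[2,19,16] → X
    (4,2)@(9, 5): e=[0,37,0] → X  [on edge]
    (4,3)@(9, 7): e=[8,39,-10] → .
    (5,3)@(11, 7): e=[18,23,-4] → .
    (6,3)@(13, 7): e=[28,7,2] → X
    (6,4)@(13, 9): e=[36,9,-8] → .
  covered (7 px):
    . . . . . . X
    . . . . . X X
    . . . . X X X
    . . . . . . X
    . . . . . . .
    . . . . . . .

Result: [37,0,0]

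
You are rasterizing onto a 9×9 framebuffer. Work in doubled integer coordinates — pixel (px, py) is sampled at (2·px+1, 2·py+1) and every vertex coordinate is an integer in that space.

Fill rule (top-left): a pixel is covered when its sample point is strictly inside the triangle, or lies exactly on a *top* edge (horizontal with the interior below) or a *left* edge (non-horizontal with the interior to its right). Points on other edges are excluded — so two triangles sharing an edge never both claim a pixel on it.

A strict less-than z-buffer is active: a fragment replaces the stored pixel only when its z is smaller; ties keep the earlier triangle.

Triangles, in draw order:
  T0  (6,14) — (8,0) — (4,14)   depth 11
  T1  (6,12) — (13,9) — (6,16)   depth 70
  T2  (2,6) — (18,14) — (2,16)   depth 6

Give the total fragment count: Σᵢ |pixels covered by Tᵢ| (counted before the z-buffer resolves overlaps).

T0:
  2·area = 28  (B↔C swapped to make it positive)
  edge (6, 14)→(4, 14): d=(-2,0) right/bottom  bias=-1
  edge (4, 14)→(8, 0): d=(4,-14) top-left  bias=+0
  edge (8, 0)→(6, 14): d=(-2,14) right/bottom  bias=-1
    (3,2)@(7, 5): e=[18,6,4] → █
    (4,2)@(9, 5): e=[18,34,-24] → ·
    (3,3)@(7, 7): e=[14,14,0] → ·  [on edge]
    (2,5)@(5, 11): e=[6,2,20] → █
    (3,5)@(7, 11): e=[6,30,-8] → ·
    (2,6)@(5, 13): e=[2,10,16] → █
    (3,6)@(7, 13): e=[2,38,-12] → ·
    (2,7)@(5, 15): e=[-2,18,12] → ·
  covered (3 px):
    · · · · · · · · ·
    · · · · · · · · ·
    · · · █ · · · · ·
    · · · · · · · · ·
    · · · · · · · · ·
    · · █ · · · · · ·
    · · █ · · · · · ·
    · · · · · · · · ·
    · · · · · · · · ·
T1:
  2·area = 28
  edge (6, 12)→(13, 9): d=(7,-3) top-left  bias=+0
  edge (13, 9)→(6, 16): d=(-7,7) right/bottom  bias=-1
  edge (6, 16)→(6, 12): d=(0,-4) top-left  bias=+0
    (8,2)@(17, 5): e=[-16,0,44] → ·  [on edge]
    (7,3)@(15, 7): e=[-8,0,36] → ·  [on edge]
    (6,4)@(13, 9): e=[0,0,28] → ·  [on edge]
    (4,5)@(9, 11): e=[2,14,12] → █
    (5,5)@(11, 11): e=[8,0,20] → ·  [on edge]
    (3,6)@(7, 13): e=[10,14,4] → █
    (4,6)@(9, 13): e=[16,0,12] → ·  [on edge]
    (3,7)@(7, 15): e=[24,0,4] → ·  [on edge]
    (2,8)@(5, 17): e=[32,0,-4] → ·  [on edge]
  covered (2 px):
    · · · · · · · · ·
    · · · · · · · · ·
    · · · · · · · · ·
    · · · · · · · · ·
    · · · · · · · · ·
    · · · · █ · · · ·
    · · · █ · · · · ·
    · · · · · · · · ·
    · · · · · · · · ·
T2:
  2·area = 160
  edge (2, 6)→(18, 14): d=(16,8) right/bottom  bias=-1
  edge (18, 14)→(2, 16): d=(-16,2) right/bottom  bias=-1
  edge (2, 16)→(2, 6): d=(0,-10) top-left  bias=+0
    (1,3)@(3, 7): e=[8,142,10] → █
    (2,3)@(5, 7): e=[-8,138,30] → ·
    (1,4)@(3, 9): e=[40,110,10] → █
    (2,4)@(5, 9): e=[24,106,30] → █
    (3,4)@(7, 9): e=[8,102,50] → █
    (4,4)@(9, 9): e=[-8,98,70] → ·
    (1,5)@(3, 11): e=[72,78,10] → █
    (4,5)@(9, 11): e=[24,66,70] → █
    (5,5)@(11, 11): e=[8,62,90] → █
    (6,5)@(13, 11): e=[-8,58,110] → ·
    (1,6)@(3, 13): e=[104,46,10] → █
    (6,6)@(13, 13): e=[24,26,110] → █
  covered (20 px):
    · · · · · · · · ·
    · · · · · · · · ·
    · · · · · · · · ·
    · █ · · · · · · ·
    · █ █ █ · · · · ·
    · █ █ █ █ █ · · ·
    · █ █ █ █ █ █ █ ·
    · █ █ █ █ · · · ·
    · · · · · · · · ·

Answer: 25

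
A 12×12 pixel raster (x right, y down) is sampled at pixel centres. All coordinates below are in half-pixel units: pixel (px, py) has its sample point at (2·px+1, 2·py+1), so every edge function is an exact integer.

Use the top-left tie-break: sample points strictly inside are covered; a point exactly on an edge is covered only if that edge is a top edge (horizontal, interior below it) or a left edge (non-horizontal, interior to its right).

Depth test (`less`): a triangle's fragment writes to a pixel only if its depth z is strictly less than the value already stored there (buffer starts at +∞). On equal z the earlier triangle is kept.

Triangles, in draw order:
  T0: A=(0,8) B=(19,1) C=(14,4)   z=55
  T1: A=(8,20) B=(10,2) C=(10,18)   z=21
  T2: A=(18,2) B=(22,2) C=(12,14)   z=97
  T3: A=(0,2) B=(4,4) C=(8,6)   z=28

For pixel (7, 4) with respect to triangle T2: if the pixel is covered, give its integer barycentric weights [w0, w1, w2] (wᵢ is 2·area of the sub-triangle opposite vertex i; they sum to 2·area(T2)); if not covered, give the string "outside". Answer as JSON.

T0:
  2·area = 22
  edge (0, 8)→(19, 1): d=(19,-7) top-left  bias=+0
  edge (19, 1)→(14, 4): d=(-5,3) right/bottom  bias=-1
  edge (14, 4)→(0, 8): d=(-14,4) right/bottom  bias=-1
    (9,0)@(19, 1): e=[0,0,22] → ·  [on edge]
    (7,1)@(15, 3): e=[10,2,10] → #
    (8,1)@(17, 3): e=[24,-4,2] → ·
    (4,2)@(9, 5): e=[6,10,6] → #
    (5,2)@(11, 5): e=[20,4,-2] → ·
    (7,2)@(15, 5): e=[48,-8,-18] → ·
    (1,3)@(3, 7): e=[2,18,2] → #
    (2,3)@(5, 7): e=[16,12,-6] → ·
    (4,3)@(9, 7): e=[44,0,-22] → ·  [on edge]
    (1,4)@(3, 9): e=[40,8,-26] → ·
  covered (3 px):
    · · · · · · · · · · · ·
    · · · · · · · # · · · ·
    · · · · # · · · · · · ·
    · # · · · · · · · · · ·
    · · · · · · · · · · · ·
    · · · · · · · · · · · ·
    · · · · · · · · · · · ·
    · · · · · · · · · · · ·
    · · · · · · · · · · · ·
    · · · · · · · · · · · ·
    · · · · · · · · · · · ·
    · · · · · · · · · · · ·
T1:
  2·area = 32
  edge (8, 20)→(10, 2): d=(2,-18) top-left  bias=+0
  edge (10, 2)→(10, 18): d=(0,16) right/bottom  bias=-1
  edge (10, 18)→(8, 20): d=(-2,2) right/bottom  bias=-1
    (11,2)@(23, 5): e=[240,-208,0] → ·  [on edge]
    (10,3)@(21, 7): e=[208,-176,0] → ·  [on edge]
    (9,4)@(19, 9): e=[176,-144,0] → ·  [on edge]
    (4,5)@(9, 11): e=[0,16,16] → #  [on edge]
    (5,5)@(11, 11): e=[36,-16,12] → ·
    (8,5)@(17, 11): e=[144,-112,0] → ·  [on edge]
    (4,6)@(9, 13): e=[4,16,12] → #
    (5,6)@(11, 13): e=[40,-16,8] → ·
    (7,6)@(15, 13): e=[112,-80,0] → ·  [on edge]
    (4,7)@(9, 15): e=[8,16,8] → #
    (5,7)@(11, 15): e=[44,-16,4] → ·
    (6,7)@(13, 15): e=[80,-48,0] → ·  [on edge]
    (5,8)@(11, 17): e=[48,-16,0] → ·  [on edge]
    (4,9)@(9, 19): e=[16,16,0] → ·  [on edge]
    (3,10)@(7, 21): e=[-16,48,0] → ·  [on edge]
    (2,11)@(5, 23): e=[-48,80,0] → ·  [on edge]
  covered (4 px):
    · · · · · · · · · · · ·
    · · · · · · · · · · · ·
    · · · · · · · · · · · ·
    · · · · · · · · · · · ·
    · · · · · · · · · · · ·
    · · · · # · · · · · · ·
    · · · · # · · · · · · ·
    · · · · # · · · · · · ·
    · · · · # · · · · · · ·
    · · · · · · · · · · · ·
    · · · · · · · · · · · ·
    · · · · · · · · · · · ·
T2:
  2·area = 48
  edge (18, 2)→(22, 2): d=(4,0) top-left  bias=+0
  edge (22, 2)→(12, 14): d=(-10,12) right/bottom  bias=-1
  edge (12, 14)→(18, 2): d=(6,-12) top-left  bias=+0
    (9,1)@(19, 3): e=[4,26,18] → #
    (10,1)@(21, 3): e=[4,2,42] → #
    (11,1)@(23, 3): e=[4,-22,66] → ·
    (8,2)@(17, 5): e=[12,30,6] → #
    (10,2)@(21, 5): e=[12,-18,54] → ·
    (8,3)@(17, 7): e=[20,10,18] → #
    (9,3)@(19, 7): e=[20,-14,42] → ·
    (7,4)@(15, 9): e=[28,14,6] → #
    (8,4)@(17, 9): e=[28,-10,30] → ·
    (7,5)@(15, 11): e=[36,-6,18] → ·
  covered (6 px):
    · · · · · · · · · · · ·
    · · · · · · · · · # # ·
    · · · · · · · · # # · ·
    · · · · · · · · # · · ·
    · · · · · · · # · · · ·
    · · · · · · · · · · · ·
    · · · · · · · · · · · ·
    · · · · · · · · · · · ·
    · · · · · · · · · · · ·
    · · · · · · · · · · · ·
    · · · · · · · · · · · ·
    · · · · · · · · · · · ·
T3:
  degenerate (2·area = 0) — covers nothing

Final: [14,6,28]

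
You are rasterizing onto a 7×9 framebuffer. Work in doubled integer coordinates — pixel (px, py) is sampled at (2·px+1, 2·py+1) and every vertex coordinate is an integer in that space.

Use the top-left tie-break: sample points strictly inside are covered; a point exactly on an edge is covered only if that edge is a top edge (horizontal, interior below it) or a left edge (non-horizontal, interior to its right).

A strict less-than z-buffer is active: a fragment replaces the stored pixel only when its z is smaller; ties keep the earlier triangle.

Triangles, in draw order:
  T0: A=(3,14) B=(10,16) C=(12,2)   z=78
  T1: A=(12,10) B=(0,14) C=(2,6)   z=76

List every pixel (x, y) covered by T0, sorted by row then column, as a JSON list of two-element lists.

T0:
  2·area = 102  (B↔C swapped to make it positive)
  edge (3, 14)→(12, 2): d=(9,-12) top-left  bias=+0
  edge (12, 2)→(10, 16): d=(-2,14) right/bottom  bias=-1
  edge (10, 16)→(3, 14): d=(-7,-2) top-left  bias=+0
    (5,2)@(11, 5): e=[15,8,79] → █
    (6,2)@(13, 5): e=[39,-20,83] → ·
    (4,3)@(9, 7): e=[9,32,61] → █
    (6,3)@(13, 7): e=[57,-24,69] → ·
    (3,4)@(7, 9): e=[3,56,43] → █
    (5,4)@(11, 9): e=[51,0,51] → ·  [on edge]
    (3,5)@(7, 11): e=[21,52,29] → █
    (5,5)@(11, 11): e=[69,-4,37] → ·
    (2,6)@(5, 13): e=[15,76,11] → █
    (5,6)@(11, 13): e=[87,-8,23] → ·
    (2,7)@(5, 15): e=[33,72,-3] → ·
    (3,7)@(7, 15): e=[57,44,1] → █
  covered (12 px):
    · · · · · · ·
    · · · · · · ·
    · · · · · █ ·
    · · · · █ █ ·
    · · · █ █ · ·
    · · · █ █ · ·
    · · █ █ █ · ·
    · · · █ █ · ·
    · · · · · · ·
T1:
  2·area = 88
  edge (12, 10)→(0, 14): d=(-12,4) right/bottom  bias=-1
  edge (0, 14)→(2, 6): d=(2,-8) top-left  bias=+0
  edge (2, 6)→(12, 10): d=(10,4) right/bottom  bias=-1
    (1,3)@(3, 7): e=[72,10,6] → █
    (2,3)@(5, 7): e=[64,26,-2] → ·
    (1,4)@(3, 9): e=[48,14,26] → █
    (2,4)@(5, 9): e=[40,30,18] → █
    (3,4)@(7, 9): e=[32,46,10] → █
    (4,4)@(9, 9): e=[24,62,2] → █
    (5,4)@(11, 9): e=[16,78,-6] → ·
    (0,5)@(1, 11): e=[32,2,54] → █
    (4,5)@(9, 11): e=[0,66,22] → ·  [on edge]
    (0,6)@(1, 13): e=[8,6,74] → █
    (1,6)@(3, 13): e=[0,22,66] → ·  [on edge]
    (2,6)@(5, 13): e=[-8,38,58] → ·
  covered (10 px):
    · · · · · · ·
    · · · · · · ·
    · · · · · · ·
    · █ · · · · ·
    · █ █ █ █ · ·
    █ █ █ █ · · ·
    █ · · · · · ·
    · · · · · · ·
    · · · · · · ·

Final: [[5,2],[4,3],[5,3],[3,4],[4,4],[3,5],[4,5],[2,6],[3,6],[4,6],[3,7],[4,7]]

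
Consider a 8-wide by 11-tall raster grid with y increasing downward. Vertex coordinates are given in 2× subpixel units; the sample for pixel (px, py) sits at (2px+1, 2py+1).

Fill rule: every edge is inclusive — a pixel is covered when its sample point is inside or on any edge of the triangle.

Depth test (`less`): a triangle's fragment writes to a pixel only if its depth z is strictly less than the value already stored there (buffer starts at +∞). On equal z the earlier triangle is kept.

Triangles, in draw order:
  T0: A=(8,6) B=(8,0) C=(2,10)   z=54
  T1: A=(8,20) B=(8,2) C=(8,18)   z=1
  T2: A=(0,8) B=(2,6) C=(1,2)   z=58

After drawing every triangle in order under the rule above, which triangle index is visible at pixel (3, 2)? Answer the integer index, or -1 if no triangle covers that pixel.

T0:
  2·area = 36  (B↔C swapped to make it positive)
  edge (8, 6)→(2, 10): d=(-6,4) inclusive
  edge (2, 10)→(8, 0): d=(6,-10) inclusive
  edge (8, 0)→(8, 6): d=(0,6) inclusive
    (3,1)@(7, 3): e=[22,8,6] → X
    (4,1)@(9, 3): e=[14,28,-6] → .
    (2,2)@(5, 5): e=[18,0,18] → X  [on edge]
    (4,2)@(9, 5): e=[2,40,-6] → .
    (2,3)@(5, 7): e=[6,12,18] → X
    (3,3)@(7, 7): e=[-2,32,6] → .
    (1,4)@(3, 9): e=[2,4,30] → X
    (2,4)@(5, 9): e=[-6,24,18] → .
    (1,5)@(3, 11): e=[-10,16,30] → .
  covered (5 px):
    . . . . . . . .
    . . . X . . . .
    . . X X . . . .
    . . X . . . . .
    . X . . . . . .
    . . . . . . . .
    . . . . . . . .
    . . . . . . . .
    . . . . . . . .
    . . . . . . . .
    . . . . . . . .
T1:
  degenerate (2·area = 0) — covers nothing
T2:
  2·area = 10  (B↔C swapped to make it positive)
  edge (0, 8)→(1, 2): d=(1,-6) inclusive
  edge (1, 2)→(2, 6): d=(1,4) inclusive
  edge (2, 6)→(0, 8): d=(-2,2) inclusive
    (3,0)@(7, 1): e=[35,-25,0] → .  [on edge]
    (0,1)@(1, 3): e=[1,1,8] → X
    (1,1)@(3, 3): e=[13,-7,4] → .
    (2,1)@(5, 3): e=[25,-15,0] → .  [on edge]
    (0,2)@(1, 5): e=[3,3,4] → X
    (1,2)@(3, 5): e=[15,-5,0] → .  [on edge]
    (0,3)@(1, 7): e=[5,5,0] → X  [on edge]
    (1,3)@(3, 7): e=[17,-3,-4] → .
    (0,4)@(1, 9): e=[7,7,-4] → .
  covered (3 px):
    . . . . . . . .
    X . . . . . . .
    X . . . . . . .
    X . . . . . . .
    . . . . . . . .
    . . . . . . . .
    . . . . . . . .
    . . . . . . . .
    . . . . . . . .
    . . . . . . . .
    . . . . . . . .

Z-buffer (winner per pixel, '.' = empty):
  . . . . . . . .
  2 . . 0 . . . .
  2 . 0 0 . . . .
  2 . 0 . . . . .
  . 0 . . . . . .
  . . . . . . . .
  . . . . . . . .
  . . . . . . . .
  . . . . . . . .
  . . . . . . . .
  . . . . . . . .

Result: 0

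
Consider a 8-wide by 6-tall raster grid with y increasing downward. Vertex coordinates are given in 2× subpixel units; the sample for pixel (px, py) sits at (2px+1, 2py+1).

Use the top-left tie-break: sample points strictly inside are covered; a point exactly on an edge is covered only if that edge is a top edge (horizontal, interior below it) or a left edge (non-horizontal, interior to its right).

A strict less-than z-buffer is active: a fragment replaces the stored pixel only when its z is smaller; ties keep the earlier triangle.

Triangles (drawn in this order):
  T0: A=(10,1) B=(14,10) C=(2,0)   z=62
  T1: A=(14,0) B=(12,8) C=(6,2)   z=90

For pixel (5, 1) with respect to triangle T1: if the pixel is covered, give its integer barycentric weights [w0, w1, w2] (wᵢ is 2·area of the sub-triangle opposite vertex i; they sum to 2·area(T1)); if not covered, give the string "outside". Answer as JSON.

T0:
  2·area = 68
  edge (10, 1)→(14, 10): d=(4,9) right/bottom  bias=-1
  edge (14, 10)→(2, 0): d=(-12,-10) top-left  bias=+0
  edge (2, 0)→(10, 1): d=(8,1) right/bottom  bias=-1
    (2,0)@(5, 1): e=[45,18,5] → #
    (3,0)@(7, 1): e=[27,38,3] → #
    (4,0)@(9, 1): e=[9,58,1] → #
    (5,0)@(11, 1): e=[-9,78,-1] → ·
    (2,1)@(5, 3): e=[53,-6,21] → ·
    (3,1)@(7, 3): e=[35,14,19] → #
    (5,1)@(11, 3): e=[-1,54,15] → ·
    (3,2)@(7, 5): e=[43,-10,35] → ·
    (4,2)@(9, 5): e=[25,10,33] → #
    (5,2)@(11, 5): e=[7,30,31] → #
    (6,2)@(13, 5): e=[-11,50,29] → ·
    (4,3)@(9, 7): e=[33,-14,49] → ·
  covered (9 px):
    · · # # # · · ·
    · · · # # · · ·
    · · · · # # · ·
    · · · · · # · ·
    · · · · · · # ·
    · · · · · · · ·
T1:
  2·area = 60
  edge (14, 0)→(12, 8): d=(-2,8) right/bottom  bias=-1
  edge (12, 8)→(6, 2): d=(-6,-6) top-left  bias=+0
  edge (6, 2)→(14, 0): d=(8,-2) top-left  bias=+0
    (2,0)@(5, 1): e=[70,0,-10] → ·  [on edge]
    (5,0)@(11, 1): e=[22,36,2] → #
    (6,0)@(13, 1): e=[6,48,6] → #
    (7,0)@(15, 1): e=[-10,60,10] → ·
    (3,1)@(7, 3): e=[50,0,10] → #  [on edge]
    (4,1)@(9, 3): e=[34,12,14] → #
    (7,1)@(15, 3): e=[-14,48,26] → ·
    (3,2)@(7, 5): e=[46,-12,26] → ·
    (4,2)@(9, 5): e=[30,0,30] → #  [on edge]
    (6,2)@(13, 5): e=[-2,24,38] → ·
    (4,3)@(9, 7): e=[26,-12,46] → ·
    (5,3)@(11, 7): e=[10,0,50] → #  [on edge]
    (6,4)@(13, 9): e=[-10,0,70] → ·  [on edge]
    (7,5)@(15, 11): e=[-30,0,90] → ·  [on edge]
  covered (9 px):
    · · · · · # # ·
    · · · # # # # ·
    · · · · # # · ·
    · · · · · # · ·
    · · · · · · · ·
    · · · · · · · ·

Final: [24,18,18]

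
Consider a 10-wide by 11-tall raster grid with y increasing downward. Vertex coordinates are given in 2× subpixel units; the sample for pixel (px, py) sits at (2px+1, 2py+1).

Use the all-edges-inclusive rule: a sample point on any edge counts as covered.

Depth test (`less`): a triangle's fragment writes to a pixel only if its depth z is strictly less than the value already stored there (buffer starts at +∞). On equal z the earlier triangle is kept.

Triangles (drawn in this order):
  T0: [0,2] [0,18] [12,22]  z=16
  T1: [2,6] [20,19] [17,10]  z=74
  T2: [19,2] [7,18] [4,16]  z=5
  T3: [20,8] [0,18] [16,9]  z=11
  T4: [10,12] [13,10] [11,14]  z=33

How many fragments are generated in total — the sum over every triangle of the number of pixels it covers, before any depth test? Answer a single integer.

T0:
  2·area = 192  (B↔C swapped to make it positive)
  edge (0, 2)→(12, 22): d=(12,20) inclusive
  edge (12, 22)→(0, 18): d=(-12,-4) inclusive
  edge (0, 18)→(0, 2): d=(0,-16) inclusive
    (0,2)@(1, 5): e=[16,160,16] → X
    (1,2)@(3, 5): e=[-24,168,48] → .
    (0,3)@(1, 7): e=[40,136,16] → X
    (1,3)@(3, 7): e=[0,144,48] → X  [on edge]
    (2,3)@(5, 7): e=[-40,152,80] → .
    (0,4)@(1, 9): e=[64,112,16] → X
    (2,4)@(5, 9): e=[-16,128,80] → .
    (0,5)@(1, 11): e=[88,88,16] → X
    (2,5)@(5, 11): e=[8,104,80] → X
    (3,5)@(7, 11): e=[-32,112,112] → .
    (0,6)@(1, 13): e=[112,64,16] → X
    (3,6)@(7, 13): e=[-8,88,112] → .
    (4,8)@(9, 17): e=[0,48,144] → X  [on edge]
    (1,9)@(3, 19): e=[144,0,48] → X  [on edge]
    (4,10)@(9, 21): e=[48,0,144] → X  [on edge]
  covered (26 px):
    . . . . . . . . . .
    . . . . . . . . . .
    X . . . . . . . . .
    X X . . . . . . . .
    X X . . . . . . . .
    X X X . . . . . . .
    X X X . . . . . . .
    X X X X . . . . . .
    X X X X X . . . . .
    . X X X X . . . . .
    . . . . X X . . . .
T1:
  2·area = 123  (B↔C swapped to make it positive)
  edge (2, 6)→(17, 10): d=(15,4) inclusive
  edge (17, 10)→(20, 19): d=(3,9) inclusive
  edge (20, 19)→(2, 6): d=(-18,-13) inclusive
    (2,3)@(5, 7): e=[3,99,21] → X
    (3,3)@(7, 7): e=[-5,81,47] → .
    (2,4)@(5, 9): e=[33,105,-15] → .
    (3,4)@(7, 9): e=[25,87,11] → X
    (4,4)@(9, 9): e=[17,69,37] → X
    (5,4)@(11, 9): e=[9,51,63] → X
    (6,4)@(13, 9): e=[1,33,89] → X
    (7,4)@(15, 9): e=[-7,15,115] → .
    (3,5)@(7, 11): e=[55,93,-25] → .
    (4,5)@(9, 11): e=[47,75,1] → X
    (7,5)@(15, 11): e=[23,21,79] → X
    (8,5)@(17, 11): e=[15,3,105] → X
  covered (16 px):
    . . . . . . . . . .
    . . . . . . . . . .
    . . . . . . . . . .
    . . X . . . . . . .
    . . . X X X X . . .
    . . . . X X X X X .
    . . . . . . X X X .
    . . . . . . . X X .
    . . . . . . . . . X
    . . . . . . . . . .
    . . . . . . . . . .
T2:
  2·area = 72
  edge (19, 2)→(7, 18): d=(-12,16) inclusive
  edge (7, 18)→(4, 16): d=(-3,-2) inclusive
  edge (4, 16)→(19, 2): d=(15,-14) inclusive
    (7,3)@(15, 7): e=[4,49,19] → X
    (8,3)@(17, 7): e=[-28,53,47] → .
    (6,4)@(13, 9): e=[12,39,21] → X
    (7,4)@(15, 9): e=[-20,43,49] → .
    (5,5)@(11, 11): e=[20,29,23] → X
    (6,5)@(13, 11): e=[-12,33,51] → .
    (4,6)@(9, 13): e=[28,19,25] → X
    (5,6)@(11, 13): e=[-4,23,53] → .
    (3,7)@(7, 15): e=[36,9,27] → X
    (5,7)@(11, 15): e=[-28,17,83] → .
    (3,8)@(7, 17): e=[12,3,57] → X
    (4,8)@(9, 17): e=[-20,7,85] → .
  covered (7 px):
    . . . . . . . . . .
    . . . . . . . . . .
    . . . . . . . . . .
    . . . . . . . X . .
    . . . . . . X . . .
    . . . . . X . . . .
    . . . . X . . . . .
    . . . X X . . . . .
    . . . X . . . . . .
    . . . . . . . . . .
    . . . . . . . . . .
T3:
  2·area = 20
  edge (20, 8)→(0, 18): d=(-20,10) inclusive
  edge (0, 18)→(16, 9): d=(16,-9) inclusive
  edge (16, 9)→(20, 8): d=(4,-1) inclusive
    (8,4)@(17, 9): e=[10,9,1] → X
    (9,4)@(19, 9): e=[-10,27,3] → .
    (6,5)@(13, 11): e=[10,5,5] → X
    (7,5)@(15, 11): e=[-10,23,7] → .
    (8,5)@(17, 11): e=[-30,41,9] → .
    (4,6)@(9, 13): e=[10,1,9] → X
    (5,6)@(11, 13): e=[-10,19,11] → .
    (6,6)@(13, 13): e=[-30,37,13] → .
    (4,7)@(9, 15): e=[-30,33,17] → .
  covered (3 px):
    . . . . . . . . . .
    . . . . . . . . . .
    . . . . . . . . . .
    . . . . . . . . . .
    . . . . . . . . X .
    . . . . . . X . . .
    . . . . X . . . . .
    . . . . . . . . . .
    . . . . . . . . . .
    . . . . . . . . . .
    . . . . . . . . . .
T4:
  2·area = 8
  edge (10, 12)→(13, 10): d=(3,-2) inclusive
  edge (13, 10)→(11, 14): d=(-2,4) inclusive
  edge (11, 14)→(10, 12): d=(-1,-2) inclusive
    (5,6)@(11, 13): e=[5,2,1] → X
    (6,6)@(13, 13): e=[9,-6,5] → .
    (5,7)@(11, 15): e=[11,-2,-1] → .
  covered (1 px):
    . . . . . . . . . .
    . . . . . . . . . .
    . . . . . . . . . .
    . . . . . . . . . .
    . . . . . . . . . .
    . . . . . . . . . .
    . . . . . X . . . .
    . . . . . . . . . .
    . . . . . . . . . .
    . . . . . . . . . .
    . . . . . . . . . .

Result: 53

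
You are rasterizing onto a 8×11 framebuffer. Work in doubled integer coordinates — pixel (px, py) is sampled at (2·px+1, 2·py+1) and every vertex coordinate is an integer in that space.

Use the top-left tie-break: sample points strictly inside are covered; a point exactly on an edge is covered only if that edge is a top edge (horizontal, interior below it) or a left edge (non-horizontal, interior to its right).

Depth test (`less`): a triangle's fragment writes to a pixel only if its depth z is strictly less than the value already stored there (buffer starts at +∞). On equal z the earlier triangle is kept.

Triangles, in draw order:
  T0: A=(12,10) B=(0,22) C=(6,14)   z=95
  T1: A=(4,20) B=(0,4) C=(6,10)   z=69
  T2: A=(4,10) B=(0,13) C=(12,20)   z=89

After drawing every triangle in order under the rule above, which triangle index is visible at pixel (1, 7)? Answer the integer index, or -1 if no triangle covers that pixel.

T0:
  2·area = 24
  edge (12, 10)→(0, 22): d=(-12,12) right/bottom  bias=-1
  edge (0, 22)→(6, 14): d=(6,-8) top-left  bias=+0
  edge (6, 14)→(12, 10): d=(6,-4) top-left  bias=+0
    (7,3)@(15, 7): e=[0,30,-6] → ·  [on edge]
    (6,4)@(13, 9): e=[0,26,-2] → ·  [on edge]
    (5,5)@(11, 11): e=[0,22,2] → ·  [on edge]
    (4,6)@(9, 13): e=[0,18,6] → ·  [on edge]
    (3,7)@(7, 15): e=[0,14,10] → ·  [on edge]
    (2,8)@(5, 17): e=[0,10,14] → ·  [on edge]
    (1,9)@(3, 19): e=[0,6,18] → ·  [on edge]
    (0,10)@(1, 21): e=[0,2,22] → ·  [on edge]
  covered (0 px):
    · · · · · · · ·
    · · · · · · · ·
    · · · · · · · ·
    · · · · · · · ·
    · · · · · · · ·
    · · · · · · · ·
    · · · · · · · ·
    · · · · · · · ·
    · · · · · · · ·
    · · · · · · · ·
    · · · · · · · ·
T1:
  2·area = 72
  edge (4, 20)→(0, 4): d=(-4,-16) top-left  bias=+0
  edge (0, 4)→(6, 10): d=(6,6) right/bottom  bias=-1
  edge (6, 10)→(4, 20): d=(-2,10) right/bottom  bias=-1
    (0,2)@(1, 5): e=[12,0,60] → ·  [on edge]
    (3,2)@(7, 5): e=[108,-36,0] → ·  [on edge]
    (0,3)@(1, 7): e=[4,12,56] → █
    (1,3)@(3, 7): e=[36,0,36] → ·  [on edge]
    (0,4)@(1, 9): e=[-4,24,52] → ·
    (1,4)@(3, 9): e=[28,12,32] → █
    (2,4)@(5, 9): e=[60,0,12] → ·  [on edge]
    (1,5)@(3, 11): e=[20,24,28] → █
    (2,5)@(5, 11): e=[52,12,8] → █
    (3,5)@(7, 11): e=[84,0,-12] → ·  [on edge]
    (1,6)@(3, 13): e=[12,36,24] → █
    (3,6)@(7, 13): e=[76,12,-16] → ·
    (4,6)@(9, 13): e=[108,0,-36] → ·  [on edge]
    (2,7)@(5, 15): e=[36,36,0] → ·  [on edge]
    (5,7)@(11, 15): e=[132,0,-60] → ·  [on edge]
    (6,8)@(13, 17): e=[156,0,-84] → ·  [on edge]
    (7,9)@(15, 19): e=[180,0,-108] → ·  [on edge]
  covered (7 px):
    · · · · · · · ·
    · · · · · · · ·
    · · · · · · · ·
    █ · · · · · · ·
    · █ · · · · · ·
    · █ █ · · · · ·
    · █ █ · · · · ·
    · █ · · · · · ·
    · · · · · · · ·
    · · · · · · · ·
    · · · · · · · ·
T2:
  2·area = 64  (B↔C swapped to make it positive)
  edge (4, 10)→(12, 20): d=(8,10) right/bottom  bias=-1
  edge (12, 20)→(0, 13): d=(-12,-7) top-left  bias=+0
  edge (0, 13)→(4, 10): d=(4,-3) top-left  bias=+0
    (1,5)@(3, 11): e=[18,45,1] → █
    (2,5)@(5, 11): e=[-2,59,7] → ·
    (0,6)@(1, 13): e=[54,7,3] → █
    (2,6)@(5, 13): e=[14,35,15] → █
    (3,6)@(7, 13): e=[-6,49,21] → ·
    (0,7)@(1, 15): e=[70,-17,11] → ·
    (1,7)@(3, 15): e=[50,-3,17] → ·
    (2,7)@(5, 15): e=[30,11,23] → █
    (3,7)@(7, 15): e=[10,25,29] → █
    (4,7)@(9, 15): e=[-10,39,35] → ·
    (2,8)@(5, 17): e=[46,-13,31] → ·
    (3,8)@(7, 17): e=[26,1,37] → █
  covered (9 px):
    · · · · · · · ·
    · · · · · · · ·
    · · · · · · · ·
    · · · · · · · ·
    · · · · · · · ·
    · █ · · · · · ·
    █ █ █ · · · · ·
    · · █ █ · · · ·
    · · · █ █ · · ·
    · · · · · █ · ·
    · · · · · · · ·

Z-buffer (winner per pixel, '.' = empty):
  . . . . . . . .
  . . . . . . . .
  . . . . . . . .
  1 . . . . . . .
  . 1 . . . . . .
  . 1 1 . . . . .
  2 1 1 . . . . .
  . 1 2 2 . . . .
  . . . 2 2 . . .
  . . . . . 2 . .
  . . . . . . . .

Answer: 1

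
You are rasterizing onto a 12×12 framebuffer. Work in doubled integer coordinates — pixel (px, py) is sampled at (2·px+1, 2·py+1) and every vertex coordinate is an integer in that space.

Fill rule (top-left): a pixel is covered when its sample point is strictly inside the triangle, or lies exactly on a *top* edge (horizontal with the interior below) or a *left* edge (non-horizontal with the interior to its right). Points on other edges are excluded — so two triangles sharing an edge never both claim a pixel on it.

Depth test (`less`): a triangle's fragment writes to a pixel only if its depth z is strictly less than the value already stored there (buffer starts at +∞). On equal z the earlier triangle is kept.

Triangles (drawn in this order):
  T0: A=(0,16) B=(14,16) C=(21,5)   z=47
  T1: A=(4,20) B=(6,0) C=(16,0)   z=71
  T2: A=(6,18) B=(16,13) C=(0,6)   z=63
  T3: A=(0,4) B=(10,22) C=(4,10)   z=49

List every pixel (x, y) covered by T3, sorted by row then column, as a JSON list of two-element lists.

T0:
  2·area = 154  (B↔C swapped to make it positive)
  edge (0, 16)→(21, 5): d=(21,-11) top-left  bias=+0
  edge (21, 5)→(14, 16): d=(-7,11) right/bottom  bias=-1
  edge (14, 16)→(0, 16): d=(-14,0) right/bottom  bias=-1
    (10,2)@(21, 5): e=[0,0,154] → ·  [on edge]
    (9,3)@(19, 7): e=[20,8,126] → #
    (10,3)@(21, 7): e=[42,-14,126] → ·
    (7,4)@(15, 9): e=[18,38,98] → #
    (8,4)@(17, 9): e=[40,16,98] → #
    (9,4)@(19, 9): e=[62,-6,98] → ·
    (5,5)@(11, 11): e=[16,68,70] → #
    (6,5)@(13, 11): e=[38,46,70] → #
    (9,5)@(19, 11): e=[104,-20,70] → ·
    (3,6)@(7, 13): e=[14,98,42] → #
    (4,6)@(9, 13): e=[36,76,42] → #
    (8,6)@(17, 13): e=[124,-12,42] → ·
  covered (18 px):
    · · · · · · · · · · · ·
    · · · · · · · · · · · ·
    · · · · · · · · · · · ·
    · · · · · · · · · # · ·
    · · · · · · · # # · · ·
    · · · · · # # # # · · ·
    · · · # # # # # · · · ·
    · # # # # # # · · · · ·
    · · · · · · · · · · · ·
    · · · · · · · · · · · ·
    · · · · · · · · · · · ·
    · · · · · · · · · · · ·
T1:
  2·area = 200
  edge (4, 20)→(6, 0): d=(2,-20) top-left  bias=+0
  edge (6, 0)→(16, 0): d=(10,0) top-left  bias=+0
  edge (16, 0)→(4, 20): d=(-12,20) right/bottom  bias=-1
    (3,0)@(7, 1): e=[22,10,168] → #
    (4,0)@(9, 1): e=[62,10,128] → #
    (5,0)@(11, 1): e=[102,10,88] → #
    (6,0)@(13, 1): e=[142,10,48] → #
    (7,0)@(15, 1): e=[182,10,8] → #
    (8,0)@(17, 1): e=[222,10,-32] → ·
    (3,1)@(7, 3): e=[26,30,144] → #
    (7,1)@(15, 3): e=[186,30,-16] → ·
    (3,2)@(7, 5): e=[30,50,120] → #
    (6,2)@(13, 5): e=[150,50,0] → ·  [on edge]
    (3,3)@(7, 7): e=[34,70,96] → #
    (6,3)@(13, 7): e=[154,70,-24] → ·
    (3,7)@(7, 15): e=[50,150,0] → ·  [on edge]
  covered (24 px):
    · · · # # # # # · · · ·
    · · · # # # # · · · · ·
    · · · # # # · · · · · ·
    · · · # # # · · · · · ·
    · · · # # · · · · · · ·
    · · # # # · · · · · · ·
    · · # # · · · · · · · ·
    · · # · · · · · · · · ·
    · · # · · · · · · · · ·
    · · · · · · · · · · · ·
    · · · · · · · · · · · ·
    · · · · · · · · · · · ·
T2:
  2·area = 150  (B↔C swapped to make it positive)
  edge (6, 18)→(0, 6): d=(-6,-12) top-left  bias=+0
  edge (0, 6)→(16, 13): d=(16,7) right/bottom  bias=-1
  edge (16, 13)→(6, 18): d=(-10,5) right/bottom  bias=-1
    (0,3)@(1, 7): e=[6,9,135] → #
    (1,3)@(3, 7): e=[30,-5,125] → ·
    (0,4)@(1, 9): e=[-6,41,115] → ·
    (1,4)@(3, 9): e=[18,27,105] → #
    (2,4)@(5, 9): e=[42,13,95] → #
    (3,4)@(7, 9): e=[66,-1,85] → ·
    (1,5)@(3, 11): e=[6,59,85] → #
    (3,5)@(7, 11): e=[54,31,65] → #
    (4,5)@(9, 11): e=[78,17,55] → #
    (5,5)@(11, 11): e=[102,3,45] → #
    (6,5)@(13, 11): e=[126,-11,35] → ·
    (1,6)@(3, 13): e=[-6,91,65] → ·
  covered (19 px):
    · · · · · · · · · · · ·
    · · · · · · · · · · · ·
    · · · · · · · · · · · ·
    # · · · · · · · · · · ·
    · # # · · · · · · · · ·
    · # # # # # · · · · · ·
    · · # # # # # # · · · ·
    · · # # # # · · · · · ·
    · · · # · · · · · · · ·
    · · · · · · · · · · · ·
    · · · · · · · · · · · ·
    · · · · · · · · · · · ·
T3:
  2·area = 12  (B↔C swapped to make it positive)
  edge (0, 4)→(4, 10): d=(4,6) right/bottom  bias=-1
  edge (4, 10)→(10, 22): d=(6,12) right/bottom  bias=-1
  edge (10, 22)→(0, 4): d=(-10,-18) top-left  bias=+0
    (1,4)@(3, 9): e=[2,6,4] → #
    (2,4)@(5, 9): e=[-10,-18,40] → ·
    (1,5)@(3, 11): e=[10,18,-16] → ·
    (2,6)@(5, 13): e=[6,6,0] → #  [on edge]
    (3,6)@(7, 13): e=[-6,-18,36] → ·
    (2,7)@(5, 15): e=[14,18,-20] → ·
  covered (2 px):
    · · · · · · · · · · · ·
    · · · · · · · · · · · ·
    · · · · · · · · · · · ·
    · · · · · · · · · · · ·
    · # · · · · · · · · · ·
    · · · · · · · · · · · ·
    · · # · · · · · · · · ·
    · · · · · · · · · · · ·
    · · · · · · · · · · · ·
    · · · · · · · · · · · ·
    · · · · · · · · · · · ·
    · · · · · · · · · · · ·

Final: [[1,4],[2,6]]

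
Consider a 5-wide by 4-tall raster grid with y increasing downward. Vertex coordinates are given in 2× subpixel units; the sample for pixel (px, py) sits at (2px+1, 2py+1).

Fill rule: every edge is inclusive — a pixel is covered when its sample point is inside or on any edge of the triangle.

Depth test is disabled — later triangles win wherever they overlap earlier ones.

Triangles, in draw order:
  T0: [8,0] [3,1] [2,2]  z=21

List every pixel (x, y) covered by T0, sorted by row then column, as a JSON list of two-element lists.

T0:
  2·area = 4  (B↔C swapped to make it positive)
  edge (8, 0)→(2, 2): d=(-6,2) inclusive
  edge (2, 2)→(3, 1): d=(1,-1) inclusive
  edge (3, 1)→(8, 0): d=(5,-1) inclusive
    (1,0)@(3, 1): e=[4,0,0] → X  [on edge]
    (2,0)@(5, 1): e=[0,2,2] → X  [on edge]
    (3,0)@(7, 1): e=[-4,4,4] → .
    (0,1)@(1, 3): e=[-4,0,8] → .  [on edge]
    (1,1)@(3, 3): e=[-8,2,10] → .
    (2,1)@(5, 3): e=[-12,4,12] → .
  covered (2 px):
    . X X . .
    . . . . .
    . . . . .
    . . . . .

Final: [[1,0],[2,0]]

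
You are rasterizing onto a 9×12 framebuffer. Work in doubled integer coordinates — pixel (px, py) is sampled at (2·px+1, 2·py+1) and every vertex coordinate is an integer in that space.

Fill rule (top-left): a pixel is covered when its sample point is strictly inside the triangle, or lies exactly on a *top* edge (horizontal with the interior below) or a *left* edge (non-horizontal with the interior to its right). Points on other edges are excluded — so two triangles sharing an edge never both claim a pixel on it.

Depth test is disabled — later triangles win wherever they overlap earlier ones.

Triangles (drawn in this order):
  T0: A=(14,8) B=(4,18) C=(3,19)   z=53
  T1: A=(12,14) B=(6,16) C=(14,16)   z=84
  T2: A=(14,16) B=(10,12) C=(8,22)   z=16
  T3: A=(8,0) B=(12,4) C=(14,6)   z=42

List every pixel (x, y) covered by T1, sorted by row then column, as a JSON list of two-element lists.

T0:
  degenerate (2·area = 0) — covers nothing
T1:
  2·area = 16  (B↔C swapped to make it positive)
  edge (12, 14)→(14, 16): d=(2,2) right/bottom  bias=-1
  edge (14, 16)→(6, 16): d=(-8,0) right/bottom  bias=-1
  edge (6, 16)→(12, 14): d=(6,-2) top-left  bias=+0
    (0,1)@(1, 3): e=[0,104,-88] → .  [on edge]
    (1,2)@(3, 5): e=[0,88,-72] → .  [on edge]
    (2,3)@(5, 7): e=[0,72,-56] → .  [on edge]
    (3,4)@(7, 9): e=[0,56,-40] → .  [on edge]
    (4,5)@(9, 11): e=[0,40,-24] → .  [on edge]
    (5,6)@(11, 13): e=[0,24,-8] → .  [on edge]
    (7,6)@(15, 13): e=[-8,24,0] → .  [on edge]
    (4,7)@(9, 15): e=[8,8,0] → X  [on edge]
    (5,7)@(11, 15): e=[4,8,4] → X
    (6,7)@(13, 15): e=[0,8,8] → .  [on edge]
    (1,8)@(3, 17): e=[24,-8,0] → .  [on edge]
    (4,8)@(9, 17): e=[12,-8,12] → .
    (7,8)@(15, 17): e=[0,-8,24] → .  [on edge]
    (8,9)@(17, 19): e=[0,-24,40] → .  [on edge]
  covered (2 px):
    . . . . . . . . .
    . . . . . . . . .
    . . . . . . . . .
    . . . . . . . . .
    . . . . . . . . .
    . . . . . . . . .
    . . . . . . . . .
    . . . . X X . . .
    . . . . . . . . .
    . . . . . . . . .
    . . . . . . . . .
    . . . . . . . . .
T2:
  2·area = 48  (B↔C swapped to make it positive)
  edge (14, 16)→(8, 22): d=(-6,6) right/bottom  bias=-1
  edge (8, 22)→(10, 12): d=(2,-10) top-left  bias=+0
  edge (10, 12)→(14, 16): d=(4,4) right/bottom  bias=-1
    (0,1)@(1, 3): e=[156,-108,0] → .  [on edge]
    (1,2)@(3, 5): e=[132,-84,0] → .  [on edge]
    (2,3)@(5, 7): e=[108,-60,0] → .  [on edge]
    (5,3)@(11, 7): e=[72,0,-24] → .  [on edge]
    (3,4)@(7, 9): e=[84,-36,0] → .  [on edge]
    (4,5)@(9, 11): e=[60,-12,0] → .  [on edge]
    (5,6)@(11, 13): e=[36,12,0] → .  [on edge]
    (8,6)@(17, 13): e=[0,72,-24] → .  [on edge]
    (5,7)@(11, 15): e=[24,16,8] → X
    (6,7)@(13, 15): e=[12,36,0] → .  [on edge]
    (7,7)@(15, 15): e=[0,56,-8] → .  [on edge]
    (4,8)@(9, 17): e=[24,0,24] → X  [on edge]
    (6,8)@(13, 17): e=[0,40,8] → .  [on edge]
    (7,8)@(15, 17): e=[-12,60,0] → .  [on edge]
    (5,9)@(11, 19): e=[0,24,24] → .  [on edge]
    (8,9)@(17, 19): e=[-36,84,0] → .  [on edge]
    (4,10)@(9, 21): e=[0,8,40] → .  [on edge]
    (3,11)@(7, 23): e=[0,-8,56] → .  [on edge]
  covered (4 px):
    . . . . . . . . .
    . . . . . . . . .
    . . . . . . . . .
    . . . . . . . . .
    . . . . . . . . .
    . . . . . . . . .
    . . . . . . . . .
    . . . . . X . . .
    . . . . X X . . .
    . . . . X . . . .
    . . . . . . . . .
    . . . . . . . . .
T3:
  degenerate (2·area = 0) — covers nothing

Result: [[4,7],[5,7]]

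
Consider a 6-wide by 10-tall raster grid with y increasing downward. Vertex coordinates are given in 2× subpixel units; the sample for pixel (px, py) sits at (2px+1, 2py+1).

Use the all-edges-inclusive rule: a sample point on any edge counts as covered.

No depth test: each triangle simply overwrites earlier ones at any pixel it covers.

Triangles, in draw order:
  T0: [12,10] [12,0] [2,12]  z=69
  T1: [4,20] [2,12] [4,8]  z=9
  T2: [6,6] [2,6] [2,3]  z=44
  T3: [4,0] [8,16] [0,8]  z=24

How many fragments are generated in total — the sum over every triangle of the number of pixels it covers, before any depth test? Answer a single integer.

T0:
  2·area = 100  (B↔C swapped to make it positive)
  edge (12, 10)→(2, 12): d=(-10,2) inclusive
  edge (2, 12)→(12, 0): d=(10,-12) inclusive
  edge (12, 0)→(12, 10): d=(0,10) inclusive
    (5,1)@(11, 3): e=[72,18,10] → #
    (4,2)@(9, 5): e=[56,14,30] → #
    (3,3)@(7, 7): e=[40,10,50] → #
    (2,4)@(5, 9): e=[24,6,70] → #
    (1,5)@(3, 11): e=[8,2,90] → #
    (3,5)@(7, 11): e=[0,50,50] → #  [on edge]
    (4,5)@(9, 11): e=[-4,74,30] → ·
    (5,5)@(11, 11): e=[-8,98,10] → ·
    (1,6)@(3, 13): e=[-12,22,90] → ·
    (2,6)@(5, 13): e=[-16,46,70] → ·
    (3,6)@(7, 13): e=[-20,70,50] → ·
  covered (13 px):
    · · · · · ·
    · · · · · #
    · · · · # #
    · · · # # #
    · · # # # #
    · # # # · ·
    · · · · · ·
    · · · · · ·
    · · · · · ·
    · · · · · ·
T1:
  2·area = 24
  edge (4, 20)→(2, 12): d=(-2,-8) inclusive
  edge (2, 12)→(4, 8): d=(2,-4) inclusive
  edge (4, 8)→(4, 20): d=(0,12) inclusive
    (1,5)@(3, 11): e=[10,2,12] → #
    (2,5)@(5, 11): e=[26,10,-12] → ·
    (1,6)@(3, 13): e=[6,6,12] → #
    (2,6)@(5, 13): e=[22,14,-12] → ·
    (1,7)@(3, 15): e=[2,10,12] → #
    (2,7)@(5, 15): e=[18,18,-12] → ·
    (1,8)@(3, 17): e=[-2,14,12] → ·
  covered (3 px):
    · · · · · ·
    · · · · · ·
    · · · · · ·
    · · · · · ·
    · · · · · ·
    · # · · · ·
    · # · · · ·
    · # · · · ·
    · · · · · ·
    · · · · · ·
T2:
  2·area = 12
  edge (6, 6)→(2, 6): d=(-4,0) inclusive
  edge (2, 6)→(2, 3): d=(0,-3) inclusive
  edge (2, 3)→(6, 6): d=(4,3) inclusive
    (1,2)@(3, 5): e=[4,3,5] → #
    (2,2)@(5, 5): e=[4,9,-1] → ·
    (1,3)@(3, 7): e=[-4,3,13] → ·
  covered (1 px):
    · · · · · ·
    · · · · · ·
    · # · · · ·
    · · · · · ·
    · · · · · ·
    · · · · · ·
    · · · · · ·
    · · · · · ·
    · · · · · ·
    · · · · · ·
T3:
  2·area = 96
  edge (4, 0)→(8, 16): d=(4,16) inclusive
  edge (8, 16)→(0, 8): d=(-8,-8) inclusive
  edge (0, 8)→(4, 0): d=(4,-8) inclusive
    (1,1)@(3, 3): e=[28,64,4] → #
    (2,1)@(5, 3): e=[-4,80,20] → ·
    (1,2)@(3, 5): e=[36,48,12] → #
    (2,2)@(5, 5): e=[4,64,28] → #
    (3,2)@(7, 5): e=[-28,80,44] → ·
    (0,3)@(1, 7): e=[76,16,4] → #
    (3,3)@(7, 7): e=[-20,64,52] → ·
    (0,4)@(1, 9): e=[84,0,12] → #  [on edge]
    (3,4)@(7, 9): e=[-12,48,60] → ·
    (0,5)@(1, 11): e=[92,-16,20] → ·
    (1,5)@(3, 11): e=[60,0,36] → #  [on edge]
    (3,5)@(7, 11): e=[-4,32,68] → ·
    (2,6)@(5, 13): e=[36,0,60] → #  [on edge]
    (3,7)@(7, 15): e=[12,0,84] → #  [on edge]
    (4,8)@(9, 17): e=[-12,0,108] → ·  [on edge]
    (5,9)@(11, 19): e=[-36,0,132] → ·  [on edge]
  covered (14 px):
    · · · · · ·
    · # · · · ·
    · # # · · ·
    # # # · · ·
    # # # · · ·
    · # # · · ·
    · · # # · ·
    · · · # · ·
    · · · · · ·
    · · · · · ·

Answer: 31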